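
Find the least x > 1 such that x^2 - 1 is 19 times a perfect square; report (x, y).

(x, y) = (170, 39)

First expand sqrt(19) as a continued fraction. With x_i = (sqrt(19) + m_i)/d_i and (m_0, d_0) = (0, 1): a_0 = floor(sqrt(19)) = 4, since 4^2 = 16 <= 19 < 25 = 5^2.
Iterate m_{i+1} = d_i*a_i - m_i, d_{i+1} = (19 - m_{i+1}^2)/d_i, a_{i+1} = floor((a_0 + m_{i+1})/d_{i+1}):
  m_1 = 1*4 - 0 = 4, d_1 = (19 - 4^2)/1 = 3/1 = 3, a_1 = floor((4 + 4)/3) = 2.
  m_2 = 3*2 - 4 = 2, d_2 = (19 - 2^2)/3 = 15/3 = 5, a_2 = floor((4 + 2)/5) = 1.
  m_3 = 5*1 - 2 = 3, d_3 = (19 - 3^2)/5 = 10/5 = 2, a_3 = floor((4 + 3)/2) = 3.
  m_4 = 2*3 - 3 = 3, d_4 = (19 - 3^2)/2 = 10/2 = 5, a_4 = floor((4 + 3)/5) = 1.
  m_5 = 5*1 - 3 = 2, d_5 = (19 - 2^2)/5 = 15/5 = 3, a_5 = floor((4 + 2)/3) = 2.
  m_6 = 3*2 - 2 = 4, d_6 = (19 - 4^2)/3 = 3/3 = 1, a_6 = floor((4 + 4)/1) = 8.
  m_7 = 1*8 - 4 = 4, d_7 = (19 - 4^2)/1 = 3/1 = 3: (m_7, d_7) = (m_1, d_1) = (4, 3), so from here the quotients repeat a_1, ..., a_6; the period length is 6.
So sqrt(19) = [4; (2, 1, 3, 1, 2, 8)] with period length k = 6.
k is even, so the fundamental solution of x^2 - 19y^2 = 1 is (p_{k-1}, q_{k-1}) = (p_5, q_5); compute convergents through index 5.
Convergents (p_i = a_i*p_{i-1} + p_{i-2}, q_i = a_i*q_{i-1} + q_{i-2} with p_{-2}=0, p_{-1}=1, q_{-2}=1, q_{-1}=0):
  i=0: a_0=4, p_0 = 4*1 + 0 = 4, q_0 = 4*0 + 1 = 1.
  i=1: a_1=2, p_1 = 2*4 + 1 = 9, q_1 = 2*1 + 0 = 2.
  i=2: a_2=1, p_2 = 1*9 + 4 = 13, q_2 = 1*2 + 1 = 3.
  i=3: a_3=3, p_3 = 3*13 + 9 = 48, q_3 = 3*3 + 2 = 11.
  i=4: a_4=1, p_4 = 1*48 + 13 = 61, q_4 = 1*11 + 3 = 14.
  i=5: a_5=2, p_5 = 2*61 + 48 = 170, q_5 = 2*14 + 11 = 39.
Check: 170^2 - 19*39^2 = 28900 - 28899 = 1, so (x, y) = (170, 39) solves the equation, and by the theorem it is the least positive solution.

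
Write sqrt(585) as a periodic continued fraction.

Write x_i = (sqrt(585) + m_i)/d_i with (m_0, d_0) = (0, 1). a_0 = floor(sqrt(585)) = 24, since 24^2 = 576 <= 585 < 625 = 25^2.
Iterate m_{i+1} = d_i*a_i - m_i, d_{i+1} = (585 - m_{i+1}^2)/d_i, a_{i+1} = floor((a_0 + m_{i+1})/d_{i+1}):
  m_1 = 1*24 - 0 = 24, d_1 = (585 - 24^2)/1 = 9/1 = 9, a_1 = floor((24 + 24)/9) = 5.
  m_2 = 9*5 - 24 = 21, d_2 = (585 - 21^2)/9 = 144/9 = 16, a_2 = floor((24 + 21)/16) = 2.
  m_3 = 16*2 - 21 = 11, d_3 = (585 - 11^2)/16 = 464/16 = 29, a_3 = floor((24 + 11)/29) = 1.
  m_4 = 29*1 - 11 = 18, d_4 = (585 - 18^2)/29 = 261/29 = 9, a_4 = floor((24 + 18)/9) = 4.
  m_5 = 9*4 - 18 = 18, d_5 = (585 - 18^2)/9 = 261/9 = 29, a_5 = floor((24 + 18)/29) = 1.
  m_6 = 29*1 - 18 = 11, d_6 = (585 - 11^2)/29 = 464/29 = 16, a_6 = floor((24 + 11)/16) = 2.
  m_7 = 16*2 - 11 = 21, d_7 = (585 - 21^2)/16 = 144/16 = 9, a_7 = floor((24 + 21)/9) = 5.
  m_8 = 9*5 - 21 = 24, d_8 = (585 - 24^2)/9 = 9/9 = 1, a_8 = floor((24 + 24)/1) = 48.
  m_9 = 1*48 - 24 = 24, d_9 = (585 - 24^2)/1 = 9/1 = 9: (m_9, d_9) = (m_1, d_1) = (24, 9), so from here the quotients repeat a_1, ..., a_8; the period length is 8.
Hence the expansion of sqrt(585) is a_0 = 24 followed by the repeating block 5, 2, 1, 4, 1, 2, 5, 48 (period 8).

[24; (5, 2, 1, 4, 1, 2, 5, 48)]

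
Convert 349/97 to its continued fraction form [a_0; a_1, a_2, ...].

Run the Euclidean algorithm on 349 and 97; the successive quotients are the partial quotients a_0, a_1, ... (each step inverts the fractional part left over by the previous one):
  349 = 3*97 + 58, so a_0 = 3.
  97 = 1*58 + 39, so a_1 = 1.
  58 = 1*39 + 19, so a_2 = 1.
  39 = 2*19 + 1, so a_3 = 2.
  19 = 19*1 + 0, so a_4 = 19.
The remainder reaches 0 after 5 divisions, so the expansion has 5 partial quotients, read off in order.

[3; 1, 1, 2, 19]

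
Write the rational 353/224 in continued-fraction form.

[1; 1, 1, 2, 1, 3, 1, 6]

Run the Euclidean algorithm on 353 and 224; the successive quotients are the partial quotients a_0, a_1, ... (each step inverts the fractional part left over by the previous one):
  353 = 1*224 + 129, so a_0 = 1.
  224 = 1*129 + 95, so a_1 = 1.
  129 = 1*95 + 34, so a_2 = 1.
  95 = 2*34 + 27, so a_3 = 2.
  34 = 1*27 + 7, so a_4 = 1.
  27 = 3*7 + 6, so a_5 = 3.
  7 = 1*6 + 1, so a_6 = 1.
  6 = 6*1 + 0, so a_7 = 6.
The remainder reaches 0 after 8 divisions, so the expansion has 8 partial quotients, read off in order.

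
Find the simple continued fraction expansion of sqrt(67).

[8; (5, 2, 1, 1, 7, 1, 1, 2, 5, 16)]

Write x_i = (sqrt(67) + m_i)/d_i with (m_0, d_0) = (0, 1). a_0 = floor(sqrt(67)) = 8, since 8^2 = 64 <= 67 < 81 = 9^2.
Iterate m_{i+1} = d_i*a_i - m_i, d_{i+1} = (67 - m_{i+1}^2)/d_i, a_{i+1} = floor((a_0 + m_{i+1})/d_{i+1}):
  m_1 = 1*8 - 0 = 8, d_1 = (67 - 8^2)/1 = 3/1 = 3, a_1 = floor((8 + 8)/3) = 5.
  m_2 = 3*5 - 8 = 7, d_2 = (67 - 7^2)/3 = 18/3 = 6, a_2 = floor((8 + 7)/6) = 2.
  m_3 = 6*2 - 7 = 5, d_3 = (67 - 5^2)/6 = 42/6 = 7, a_3 = floor((8 + 5)/7) = 1.
  m_4 = 7*1 - 5 = 2, d_4 = (67 - 2^2)/7 = 63/7 = 9, a_4 = floor((8 + 2)/9) = 1.
  m_5 = 9*1 - 2 = 7, d_5 = (67 - 7^2)/9 = 18/9 = 2, a_5 = floor((8 + 7)/2) = 7.
  m_6 = 2*7 - 7 = 7, d_6 = (67 - 7^2)/2 = 18/2 = 9, a_6 = floor((8 + 7)/9) = 1.
  m_7 = 9*1 - 7 = 2, d_7 = (67 - 2^2)/9 = 63/9 = 7, a_7 = floor((8 + 2)/7) = 1.
  m_8 = 7*1 - 2 = 5, d_8 = (67 - 5^2)/7 = 42/7 = 6, a_8 = floor((8 + 5)/6) = 2.
  m_9 = 6*2 - 5 = 7, d_9 = (67 - 7^2)/6 = 18/6 = 3, a_9 = floor((8 + 7)/3) = 5.
  m_10 = 3*5 - 7 = 8, d_10 = (67 - 8^2)/3 = 3/3 = 1, a_10 = floor((8 + 8)/1) = 16.
  m_11 = 1*16 - 8 = 8, d_11 = (67 - 8^2)/1 = 3/1 = 3: (m_11, d_11) = (m_1, d_1) = (8, 3), so from here the quotients repeat a_1, ..., a_10; the period length is 10.
Hence the expansion of sqrt(67) is a_0 = 8 followed by the repeating block 5, 2, 1, 1, 7, 1, 1, 2, 5, 16 (period 10).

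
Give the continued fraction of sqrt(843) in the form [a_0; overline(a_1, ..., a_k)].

[29; overline(29, 58)]

Write x_i = (sqrt(843) + m_i)/d_i with (m_0, d_0) = (0, 1). a_0 = floor(sqrt(843)) = 29, since 29^2 = 841 <= 843 < 900 = 30^2.
Iterate m_{i+1} = d_i*a_i - m_i, d_{i+1} = (843 - m_{i+1}^2)/d_i, a_{i+1} = floor((a_0 + m_{i+1})/d_{i+1}):
  m_1 = 1*29 - 0 = 29, d_1 = (843 - 29^2)/1 = 2/1 = 2, a_1 = floor((29 + 29)/2) = 29.
  m_2 = 2*29 - 29 = 29, d_2 = (843 - 29^2)/2 = 2/2 = 1, a_2 = floor((29 + 29)/1) = 58.
  m_3 = 1*58 - 29 = 29, d_3 = (843 - 29^2)/1 = 2/1 = 2: (m_3, d_3) = (m_1, d_1) = (29, 2), so from here the quotients repeat a_1, a_2; the period length is 2.
Hence the expansion of sqrt(843) is a_0 = 29 followed by the repeating block 29, 58 (period 2).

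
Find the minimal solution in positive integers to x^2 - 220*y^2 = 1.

(x, y) = (89, 6)

First expand sqrt(220) as a continued fraction. With x_i = (sqrt(220) + m_i)/d_i and (m_0, d_0) = (0, 1): a_0 = floor(sqrt(220)) = 14, since 14^2 = 196 <= 220 < 225 = 15^2.
Iterate m_{i+1} = d_i*a_i - m_i, d_{i+1} = (220 - m_{i+1}^2)/d_i, a_{i+1} = floor((a_0 + m_{i+1})/d_{i+1}):
  m_1 = 1*14 - 0 = 14, d_1 = (220 - 14^2)/1 = 24/1 = 24, a_1 = floor((14 + 14)/24) = 1.
  m_2 = 24*1 - 14 = 10, d_2 = (220 - 10^2)/24 = 120/24 = 5, a_2 = floor((14 + 10)/5) = 4.
  m_3 = 5*4 - 10 = 10, d_3 = (220 - 10^2)/5 = 120/5 = 24, a_3 = floor((14 + 10)/24) = 1.
  m_4 = 24*1 - 10 = 14, d_4 = (220 - 14^2)/24 = 24/24 = 1, a_4 = floor((14 + 14)/1) = 28.
  m_5 = 1*28 - 14 = 14, d_5 = (220 - 14^2)/1 = 24/1 = 24: (m_5, d_5) = (m_1, d_1) = (14, 24), so from here the quotients repeat a_1, ..., a_4; the period length is 4.
So sqrt(220) = [14; (1, 4, 1, 28)] with period length k = 4.
k is even, so the fundamental solution of x^2 - 220y^2 = 1 is (p_{k-1}, q_{k-1}) = (p_3, q_3); compute convergents through index 3.
Convergents (p_i = a_i*p_{i-1} + p_{i-2}, q_i = a_i*q_{i-1} + q_{i-2} with p_{-2}=0, p_{-1}=1, q_{-2}=1, q_{-1}=0):
  i=0: a_0=14, p_0 = 14*1 + 0 = 14, q_0 = 14*0 + 1 = 1.
  i=1: a_1=1, p_1 = 1*14 + 1 = 15, q_1 = 1*1 + 0 = 1.
  i=2: a_2=4, p_2 = 4*15 + 14 = 74, q_2 = 4*1 + 1 = 5.
  i=3: a_3=1, p_3 = 1*74 + 15 = 89, q_3 = 1*5 + 1 = 6.
Check: 89^2 - 220*6^2 = 7921 - 7920 = 1, so (x, y) = (89, 6) solves the equation, and by the theorem it is the least positive solution.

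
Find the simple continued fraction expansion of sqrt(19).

[4; (2, 1, 3, 1, 2, 8)]

Write x_i = (sqrt(19) + m_i)/d_i with (m_0, d_0) = (0, 1). a_0 = floor(sqrt(19)) = 4, since 4^2 = 16 <= 19 < 25 = 5^2.
Iterate m_{i+1} = d_i*a_i - m_i, d_{i+1} = (19 - m_{i+1}^2)/d_i, a_{i+1} = floor((a_0 + m_{i+1})/d_{i+1}):
  m_1 = 1*4 - 0 = 4, d_1 = (19 - 4^2)/1 = 3/1 = 3, a_1 = floor((4 + 4)/3) = 2.
  m_2 = 3*2 - 4 = 2, d_2 = (19 - 2^2)/3 = 15/3 = 5, a_2 = floor((4 + 2)/5) = 1.
  m_3 = 5*1 - 2 = 3, d_3 = (19 - 3^2)/5 = 10/5 = 2, a_3 = floor((4 + 3)/2) = 3.
  m_4 = 2*3 - 3 = 3, d_4 = (19 - 3^2)/2 = 10/2 = 5, a_4 = floor((4 + 3)/5) = 1.
  m_5 = 5*1 - 3 = 2, d_5 = (19 - 2^2)/5 = 15/5 = 3, a_5 = floor((4 + 2)/3) = 2.
  m_6 = 3*2 - 2 = 4, d_6 = (19 - 4^2)/3 = 3/3 = 1, a_6 = floor((4 + 4)/1) = 8.
  m_7 = 1*8 - 4 = 4, d_7 = (19 - 4^2)/1 = 3/1 = 3: (m_7, d_7) = (m_1, d_1) = (4, 3), so from here the quotients repeat a_1, ..., a_6; the period length is 6.
Hence the expansion of sqrt(19) is a_0 = 4 followed by the repeating block 2, 1, 3, 1, 2, 8 (period 6).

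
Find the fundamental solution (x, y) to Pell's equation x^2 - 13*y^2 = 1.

First expand sqrt(13) as a continued fraction. With x_i = (sqrt(13) + m_i)/d_i and (m_0, d_0) = (0, 1): a_0 = floor(sqrt(13)) = 3, since 3^2 = 9 <= 13 < 16 = 4^2.
Iterate m_{i+1} = d_i*a_i - m_i, d_{i+1} = (13 - m_{i+1}^2)/d_i, a_{i+1} = floor((a_0 + m_{i+1})/d_{i+1}):
  m_1 = 1*3 - 0 = 3, d_1 = (13 - 3^2)/1 = 4/1 = 4, a_1 = floor((3 + 3)/4) = 1.
  m_2 = 4*1 - 3 = 1, d_2 = (13 - 1^2)/4 = 12/4 = 3, a_2 = floor((3 + 1)/3) = 1.
  m_3 = 3*1 - 1 = 2, d_3 = (13 - 2^2)/3 = 9/3 = 3, a_3 = floor((3 + 2)/3) = 1.
  m_4 = 3*1 - 2 = 1, d_4 = (13 - 1^2)/3 = 12/3 = 4, a_4 = floor((3 + 1)/4) = 1.
  m_5 = 4*1 - 1 = 3, d_5 = (13 - 3^2)/4 = 4/4 = 1, a_5 = floor((3 + 3)/1) = 6.
  m_6 = 1*6 - 3 = 3, d_6 = (13 - 3^2)/1 = 4/1 = 4: (m_6, d_6) = (m_1, d_1) = (3, 4), so from here the quotients repeat a_1, ..., a_5; the period length is 5.
So sqrt(13) = [3; (1, 1, 1, 1, 6)] with period length k = 5.
k is odd, so (p_{k-1}, q_{k-1}) only solves x^2 - 13y^2 = -1 and the fundamental solution of x^2 - 13y^2 = 1 is (p_{2k-1}, q_{2k-1}) = (p_9, q_9); compute convergents through index 9, running through the period twice.
Convergents (p_i = a_i*p_{i-1} + p_{i-2}, q_i = a_i*q_{i-1} + q_{i-2} with p_{-2}=0, p_{-1}=1, q_{-2}=1, q_{-1}=0):
  i=0: a_0=3, p_0 = 3*1 + 0 = 3, q_0 = 3*0 + 1 = 1.
  i=1: a_1=1, p_1 = 1*3 + 1 = 4, q_1 = 1*1 + 0 = 1.
  i=2: a_2=1, p_2 = 1*4 + 3 = 7, q_2 = 1*1 + 1 = 2.
  i=3: a_3=1, p_3 = 1*7 + 4 = 11, q_3 = 1*2 + 1 = 3.
  i=4: a_4=1, p_4 = 1*11 + 7 = 18, q_4 = 1*3 + 2 = 5.
  i=5: a_5=6, p_5 = 6*18 + 11 = 119, q_5 = 6*5 + 3 = 33.
  i=6: a_6=1, p_6 = 1*119 + 18 = 137, q_6 = 1*33 + 5 = 38.
  i=7: a_7=1, p_7 = 1*137 + 119 = 256, q_7 = 1*38 + 33 = 71.
  i=8: a_8=1, p_8 = 1*256 + 137 = 393, q_8 = 1*71 + 38 = 109.
  i=9: a_9=1, p_9 = 1*393 + 256 = 649, q_9 = 1*109 + 71 = 180.
Indeed p_4^2 - 13*q_4^2 = 324 - 325 = -1, not +1.
Check: 649^2 - 13*180^2 = 421201 - 421200 = 1, so (x, y) = (649, 180) solves the equation, and by the theorem it is the least positive solution.

(x, y) = (649, 180)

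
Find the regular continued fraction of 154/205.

[0; 1, 3, 51]

Run the Euclidean algorithm on 154 and 205; the successive quotients are the partial quotients a_0, a_1, ... (each step inverts the fractional part left over by the previous one):
  154 = 0*205 + 154, so a_0 = 0.
  205 = 1*154 + 51, so a_1 = 1.
  154 = 3*51 + 1, so a_2 = 3.
  51 = 51*1 + 0, so a_3 = 51.
The remainder reaches 0 after 4 divisions, so the expansion has 4 partial quotients, read off in order.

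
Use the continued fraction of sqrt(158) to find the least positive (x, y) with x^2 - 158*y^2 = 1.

(x, y) = (7743, 616)

First expand sqrt(158) as a continued fraction. With x_i = (sqrt(158) + m_i)/d_i and (m_0, d_0) = (0, 1): a_0 = floor(sqrt(158)) = 12, since 12^2 = 144 <= 158 < 169 = 13^2.
Iterate m_{i+1} = d_i*a_i - m_i, d_{i+1} = (158 - m_{i+1}^2)/d_i, a_{i+1} = floor((a_0 + m_{i+1})/d_{i+1}):
  m_1 = 1*12 - 0 = 12, d_1 = (158 - 12^2)/1 = 14/1 = 14, a_1 = floor((12 + 12)/14) = 1.
  m_2 = 14*1 - 12 = 2, d_2 = (158 - 2^2)/14 = 154/14 = 11, a_2 = floor((12 + 2)/11) = 1.
  m_3 = 11*1 - 2 = 9, d_3 = (158 - 9^2)/11 = 77/11 = 7, a_3 = floor((12 + 9)/7) = 3.
  m_4 = 7*3 - 9 = 12, d_4 = (158 - 12^2)/7 = 14/7 = 2, a_4 = floor((12 + 12)/2) = 12.
  m_5 = 2*12 - 12 = 12, d_5 = (158 - 12^2)/2 = 14/2 = 7, a_5 = floor((12 + 12)/7) = 3.
  m_6 = 7*3 - 12 = 9, d_6 = (158 - 9^2)/7 = 77/7 = 11, a_6 = floor((12 + 9)/11) = 1.
  m_7 = 11*1 - 9 = 2, d_7 = (158 - 2^2)/11 = 154/11 = 14, a_7 = floor((12 + 2)/14) = 1.
  m_8 = 14*1 - 2 = 12, d_8 = (158 - 12^2)/14 = 14/14 = 1, a_8 = floor((12 + 12)/1) = 24.
  m_9 = 1*24 - 12 = 12, d_9 = (158 - 12^2)/1 = 14/1 = 14: (m_9, d_9) = (m_1, d_1) = (12, 14), so from here the quotients repeat a_1, ..., a_8; the period length is 8.
So sqrt(158) = [12; (1, 1, 3, 12, 3, 1, 1, 24)] with period length k = 8.
k is even, so the fundamental solution of x^2 - 158y^2 = 1 is (p_{k-1}, q_{k-1}) = (p_7, q_7); compute convergents through index 7.
Convergents (p_i = a_i*p_{i-1} + p_{i-2}, q_i = a_i*q_{i-1} + q_{i-2} with p_{-2}=0, p_{-1}=1, q_{-2}=1, q_{-1}=0):
  i=0: a_0=12, p_0 = 12*1 + 0 = 12, q_0 = 12*0 + 1 = 1.
  i=1: a_1=1, p_1 = 1*12 + 1 = 13, q_1 = 1*1 + 0 = 1.
  i=2: a_2=1, p_2 = 1*13 + 12 = 25, q_2 = 1*1 + 1 = 2.
  i=3: a_3=3, p_3 = 3*25 + 13 = 88, q_3 = 3*2 + 1 = 7.
  i=4: a_4=12, p_4 = 12*88 + 25 = 1081, q_4 = 12*7 + 2 = 86.
  i=5: a_5=3, p_5 = 3*1081 + 88 = 3331, q_5 = 3*86 + 7 = 265.
  i=6: a_6=1, p_6 = 1*3331 + 1081 = 4412, q_6 = 1*265 + 86 = 351.
  i=7: a_7=1, p_7 = 1*4412 + 3331 = 7743, q_7 = 1*351 + 265 = 616.
Check: 7743^2 - 158*616^2 = 59954049 - 59954048 = 1, so (x, y) = (7743, 616) solves the equation, and by the theorem it is the least positive solution.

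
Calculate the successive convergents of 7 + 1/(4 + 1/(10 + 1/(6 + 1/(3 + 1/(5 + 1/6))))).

7/1, 29/4, 297/41, 1811/250, 5730/791, 30461/4205, 188496/26021

Using the convergent recurrence p_i = a_i*p_{i-1} + p_{i-2}, q_i = a_i*q_{i-1} + q_{i-2} with p_{-2}=0, p_{-1}=1, q_{-2}=1, q_{-1}=0:
  i=0: a_0=7, p_0 = 7*1 + 0 = 7, q_0 = 7*0 + 1 = 1.
  i=1: a_1=4, p_1 = 4*7 + 1 = 29, q_1 = 4*1 + 0 = 4.
  i=2: a_2=10, p_2 = 10*29 + 7 = 297, q_2 = 10*4 + 1 = 41.
  i=3: a_3=6, p_3 = 6*297 + 29 = 1811, q_3 = 6*41 + 4 = 250.
  i=4: a_4=3, p_4 = 3*1811 + 297 = 5730, q_4 = 3*250 + 41 = 791.
  i=5: a_5=5, p_5 = 5*5730 + 1811 = 30461, q_5 = 5*791 + 250 = 4205.
  i=6: a_6=6, p_6 = 6*30461 + 5730 = 188496, q_6 = 6*4205 + 791 = 26021.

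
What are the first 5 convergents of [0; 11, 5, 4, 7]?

Using the convergent recurrence p_i = a_i*p_{i-1} + p_{i-2}, q_i = a_i*q_{i-1} + q_{i-2} with p_{-2}=0, p_{-1}=1, q_{-2}=1, q_{-1}=0:
  i=0: a_0=0, p_0 = 0*1 + 0 = 0, q_0 = 0*0 + 1 = 1.
  i=1: a_1=11, p_1 = 11*0 + 1 = 1, q_1 = 11*1 + 0 = 11.
  i=2: a_2=5, p_2 = 5*1 + 0 = 5, q_2 = 5*11 + 1 = 56.
  i=3: a_3=4, p_3 = 4*5 + 1 = 21, q_3 = 4*56 + 11 = 235.
  i=4: a_4=7, p_4 = 7*21 + 5 = 152, q_4 = 7*235 + 56 = 1701.

0/1, 1/11, 5/56, 21/235, 152/1701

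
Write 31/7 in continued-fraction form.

Run the Euclidean algorithm on 31 and 7; the successive quotients are the partial quotients a_0, a_1, ... (each step inverts the fractional part left over by the previous one):
  31 = 4*7 + 3, so a_0 = 4.
  7 = 2*3 + 1, so a_1 = 2.
  3 = 3*1 + 0, so a_2 = 3.
The remainder reaches 0 after 3 divisions, so the expansion has 3 partial quotients, read off in order.

[4; 2, 3]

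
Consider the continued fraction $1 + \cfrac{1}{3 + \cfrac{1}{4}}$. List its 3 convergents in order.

Using the convergent recurrence p_i = a_i*p_{i-1} + p_{i-2}, q_i = a_i*q_{i-1} + q_{i-2} with p_{-2}=0, p_{-1}=1, q_{-2}=1, q_{-1}=0:
  i=0: a_0=1, p_0 = 1*1 + 0 = 1, q_0 = 1*0 + 1 = 1.
  i=1: a_1=3, p_1 = 3*1 + 1 = 4, q_1 = 3*1 + 0 = 3.
  i=2: a_2=4, p_2 = 4*4 + 1 = 17, q_2 = 4*3 + 1 = 13.

1/1, 4/3, 17/13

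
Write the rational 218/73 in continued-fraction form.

[2; 1, 72]

Run the Euclidean algorithm on 218 and 73; the successive quotients are the partial quotients a_0, a_1, ... (each step inverts the fractional part left over by the previous one):
  218 = 2*73 + 72, so a_0 = 2.
  73 = 1*72 + 1, so a_1 = 1.
  72 = 72*1 + 0, so a_2 = 72.
The remainder reaches 0 after 3 divisions, so the expansion has 3 partial quotients, read off in order.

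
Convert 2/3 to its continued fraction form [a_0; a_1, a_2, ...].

Run the Euclidean algorithm on 2 and 3; the successive quotients are the partial quotients a_0, a_1, ... (each step inverts the fractional part left over by the previous one):
  2 = 0*3 + 2, so a_0 = 0.
  3 = 1*2 + 1, so a_1 = 1.
  2 = 2*1 + 0, so a_2 = 2.
The remainder reaches 0 after 3 divisions, so the expansion has 3 partial quotients, read off in order.

[0; 1, 2]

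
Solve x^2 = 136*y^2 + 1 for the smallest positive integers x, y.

First expand sqrt(136) as a continued fraction. With x_i = (sqrt(136) + m_i)/d_i and (m_0, d_0) = (0, 1): a_0 = floor(sqrt(136)) = 11, since 11^2 = 121 <= 136 < 144 = 12^2.
Iterate m_{i+1} = d_i*a_i - m_i, d_{i+1} = (136 - m_{i+1}^2)/d_i, a_{i+1} = floor((a_0 + m_{i+1})/d_{i+1}):
  m_1 = 1*11 - 0 = 11, d_1 = (136 - 11^2)/1 = 15/1 = 15, a_1 = floor((11 + 11)/15) = 1.
  m_2 = 15*1 - 11 = 4, d_2 = (136 - 4^2)/15 = 120/15 = 8, a_2 = floor((11 + 4)/8) = 1.
  m_3 = 8*1 - 4 = 4, d_3 = (136 - 4^2)/8 = 120/8 = 15, a_3 = floor((11 + 4)/15) = 1.
  m_4 = 15*1 - 4 = 11, d_4 = (136 - 11^2)/15 = 15/15 = 1, a_4 = floor((11 + 11)/1) = 22.
  m_5 = 1*22 - 11 = 11, d_5 = (136 - 11^2)/1 = 15/1 = 15: (m_5, d_5) = (m_1, d_1) = (11, 15), so from here the quotients repeat a_1, ..., a_4; the period length is 4.
So sqrt(136) = [11; (1, 1, 1, 22)] with period length k = 4.
k is even, so the fundamental solution of x^2 - 136y^2 = 1 is (p_{k-1}, q_{k-1}) = (p_3, q_3); compute convergents through index 3.
Convergents (p_i = a_i*p_{i-1} + p_{i-2}, q_i = a_i*q_{i-1} + q_{i-2} with p_{-2}=0, p_{-1}=1, q_{-2}=1, q_{-1}=0):
  i=0: a_0=11, p_0 = 11*1 + 0 = 11, q_0 = 11*0 + 1 = 1.
  i=1: a_1=1, p_1 = 1*11 + 1 = 12, q_1 = 1*1 + 0 = 1.
  i=2: a_2=1, p_2 = 1*12 + 11 = 23, q_2 = 1*1 + 1 = 2.
  i=3: a_3=1, p_3 = 1*23 + 12 = 35, q_3 = 1*2 + 1 = 3.
Check: 35^2 - 136*3^2 = 1225 - 1224 = 1, so (x, y) = (35, 3) solves the equation, and by the theorem it is the least positive solution.

(x, y) = (35, 3)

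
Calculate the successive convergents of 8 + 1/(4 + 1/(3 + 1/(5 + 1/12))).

Using the convergent recurrence p_i = a_i*p_{i-1} + p_{i-2}, q_i = a_i*q_{i-1} + q_{i-2} with p_{-2}=0, p_{-1}=1, q_{-2}=1, q_{-1}=0:
  i=0: a_0=8, p_0 = 8*1 + 0 = 8, q_0 = 8*0 + 1 = 1.
  i=1: a_1=4, p_1 = 4*8 + 1 = 33, q_1 = 4*1 + 0 = 4.
  i=2: a_2=3, p_2 = 3*33 + 8 = 107, q_2 = 3*4 + 1 = 13.
  i=3: a_3=5, p_3 = 5*107 + 33 = 568, q_3 = 5*13 + 4 = 69.
  i=4: a_4=12, p_4 = 12*568 + 107 = 6923, q_4 = 12*69 + 13 = 841.

8/1, 33/4, 107/13, 568/69, 6923/841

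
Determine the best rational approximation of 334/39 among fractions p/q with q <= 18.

Expand x = 334/39 as a continued fraction with the Euclidean algorithm:
  334 = 8*39 + 22, so a_0 = 8.
  39 = 1*22 + 17, so a_1 = 1.
  22 = 1*17 + 5, so a_2 = 1.
  17 = 3*5 + 2, so a_3 = 3.
  5 = 2*2 + 1, so a_4 = 2.
  2 = 2*1 + 0, so a_5 = 2.
so x = [8; 1, 1, 3, 2, 2].
Convergents (p_i = a_i*p_{i-1} + p_{i-2}, q_i = a_i*q_{i-1} + q_{i-2} with p_{-2}=0, p_{-1}=1, q_{-2}=1, q_{-1}=0), until the denominator exceeds 18:
  i=0: a_0=8, p_0 = 8*1 + 0 = 8, q_0 = 8*0 + 1 = 1.
  i=1: a_1=1, p_1 = 1*8 + 1 = 9, q_1 = 1*1 + 0 = 1.
  i=2: a_2=1, p_2 = 1*9 + 8 = 17, q_2 = 1*1 + 1 = 2.
  i=3: a_3=3, p_3 = 3*17 + 9 = 60, q_3 = 3*2 + 1 = 7.
  i=4: a_4=2, p_4 = 2*60 + 17 = 137, q_4 = 2*7 + 2 = 16.
  i=5: a_5=2, p_5 = 2*137 + 60 = 334, q_5 = 2*16 + 7 = 39.
q_5 = 39 > 18, so the last convergent with denominator <= 18 is p_4/q_4 = 137/16.
The closest fraction with denominator <= 18 is either p_4/q_4 or the intermediate fraction (k*p_4 + p_3)/(k*q_4 + q_3) with the largest k >= 1 whose denominator stays <= 18; these approach x as k grows, and every other convergent or intermediate fraction in range is farther away.
Largest k: floor((18 - q_3)/q_4) = floor((18 - 7)/16) = 0.
Since k = 0, no intermediate fraction beyond p_4/q_4 has denominator <= 18, so the convergent 137/16 is the closest (its error is |334*16 - 137*39|/(39*16) = 1/624).

137/16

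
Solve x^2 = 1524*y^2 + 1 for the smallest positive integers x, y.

First expand sqrt(1524) as a continued fraction. With x_i = (sqrt(1524) + m_i)/d_i and (m_0, d_0) = (0, 1): a_0 = floor(sqrt(1524)) = 39, since 39^2 = 1521 <= 1524 < 1600 = 40^2.
Iterate m_{i+1} = d_i*a_i - m_i, d_{i+1} = (1524 - m_{i+1}^2)/d_i, a_{i+1} = floor((a_0 + m_{i+1})/d_{i+1}):
  m_1 = 1*39 - 0 = 39, d_1 = (1524 - 39^2)/1 = 3/1 = 3, a_1 = floor((39 + 39)/3) = 26.
  m_2 = 3*26 - 39 = 39, d_2 = (1524 - 39^2)/3 = 3/3 = 1, a_2 = floor((39 + 39)/1) = 78.
  m_3 = 1*78 - 39 = 39, d_3 = (1524 - 39^2)/1 = 3/1 = 3: (m_3, d_3) = (m_1, d_1) = (39, 3), so from here the quotients repeat a_1, a_2; the period length is 2.
So sqrt(1524) = [39; (26, 78)] with period length k = 2.
k is even, so the fundamental solution of x^2 - 1524y^2 = 1 is (p_{k-1}, q_{k-1}) = (p_1, q_1); compute convergents through index 1.
Convergents (p_i = a_i*p_{i-1} + p_{i-2}, q_i = a_i*q_{i-1} + q_{i-2} with p_{-2}=0, p_{-1}=1, q_{-2}=1, q_{-1}=0):
  i=0: a_0=39, p_0 = 39*1 + 0 = 39, q_0 = 39*0 + 1 = 1.
  i=1: a_1=26, p_1 = 26*39 + 1 = 1015, q_1 = 26*1 + 0 = 26.
Check: 1015^2 - 1524*26^2 = 1030225 - 1030224 = 1, so (x, y) = (1015, 26) solves the equation, and by the theorem it is the least positive solution.

(x, y) = (1015, 26)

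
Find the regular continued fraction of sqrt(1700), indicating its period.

[41; (4, 3, 20, 3, 4, 82)]

Write x_i = (sqrt(1700) + m_i)/d_i with (m_0, d_0) = (0, 1). a_0 = floor(sqrt(1700)) = 41, since 41^2 = 1681 <= 1700 < 1764 = 42^2.
Iterate m_{i+1} = d_i*a_i - m_i, d_{i+1} = (1700 - m_{i+1}^2)/d_i, a_{i+1} = floor((a_0 + m_{i+1})/d_{i+1}):
  m_1 = 1*41 - 0 = 41, d_1 = (1700 - 41^2)/1 = 19/1 = 19, a_1 = floor((41 + 41)/19) = 4.
  m_2 = 19*4 - 41 = 35, d_2 = (1700 - 35^2)/19 = 475/19 = 25, a_2 = floor((41 + 35)/25) = 3.
  m_3 = 25*3 - 35 = 40, d_3 = (1700 - 40^2)/25 = 100/25 = 4, a_3 = floor((41 + 40)/4) = 20.
  m_4 = 4*20 - 40 = 40, d_4 = (1700 - 40^2)/4 = 100/4 = 25, a_4 = floor((41 + 40)/25) = 3.
  m_5 = 25*3 - 40 = 35, d_5 = (1700 - 35^2)/25 = 475/25 = 19, a_5 = floor((41 + 35)/19) = 4.
  m_6 = 19*4 - 35 = 41, d_6 = (1700 - 41^2)/19 = 19/19 = 1, a_6 = floor((41 + 41)/1) = 82.
  m_7 = 1*82 - 41 = 41, d_7 = (1700 - 41^2)/1 = 19/1 = 19: (m_7, d_7) = (m_1, d_1) = (41, 19), so from here the quotients repeat a_1, ..., a_6; the period length is 6.
Hence the expansion of sqrt(1700) is a_0 = 41 followed by the repeating block 4, 3, 20, 3, 4, 82 (period 6).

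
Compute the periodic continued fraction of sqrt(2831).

[53; (4, 1, 4, 1, 4, 106)]

Write x_i = (sqrt(2831) + m_i)/d_i with (m_0, d_0) = (0, 1). a_0 = floor(sqrt(2831)) = 53, since 53^2 = 2809 <= 2831 < 2916 = 54^2.
Iterate m_{i+1} = d_i*a_i - m_i, d_{i+1} = (2831 - m_{i+1}^2)/d_i, a_{i+1} = floor((a_0 + m_{i+1})/d_{i+1}):
  m_1 = 1*53 - 0 = 53, d_1 = (2831 - 53^2)/1 = 22/1 = 22, a_1 = floor((53 + 53)/22) = 4.
  m_2 = 22*4 - 53 = 35, d_2 = (2831 - 35^2)/22 = 1606/22 = 73, a_2 = floor((53 + 35)/73) = 1.
  m_3 = 73*1 - 35 = 38, d_3 = (2831 - 38^2)/73 = 1387/73 = 19, a_3 = floor((53 + 38)/19) = 4.
  m_4 = 19*4 - 38 = 38, d_4 = (2831 - 38^2)/19 = 1387/19 = 73, a_4 = floor((53 + 38)/73) = 1.
  m_5 = 73*1 - 38 = 35, d_5 = (2831 - 35^2)/73 = 1606/73 = 22, a_5 = floor((53 + 35)/22) = 4.
  m_6 = 22*4 - 35 = 53, d_6 = (2831 - 53^2)/22 = 22/22 = 1, a_6 = floor((53 + 53)/1) = 106.
  m_7 = 1*106 - 53 = 53, d_7 = (2831 - 53^2)/1 = 22/1 = 22: (m_7, d_7) = (m_1, d_1) = (53, 22), so from here the quotients repeat a_1, ..., a_6; the period length is 6.
Hence the expansion of sqrt(2831) is a_0 = 53 followed by the repeating block 4, 1, 4, 1, 4, 106 (period 6).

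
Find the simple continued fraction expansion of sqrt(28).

Write x_i = (sqrt(28) + m_i)/d_i with (m_0, d_0) = (0, 1). a_0 = floor(sqrt(28)) = 5, since 5^2 = 25 <= 28 < 36 = 6^2.
Iterate m_{i+1} = d_i*a_i - m_i, d_{i+1} = (28 - m_{i+1}^2)/d_i, a_{i+1} = floor((a_0 + m_{i+1})/d_{i+1}):
  m_1 = 1*5 - 0 = 5, d_1 = (28 - 5^2)/1 = 3/1 = 3, a_1 = floor((5 + 5)/3) = 3.
  m_2 = 3*3 - 5 = 4, d_2 = (28 - 4^2)/3 = 12/3 = 4, a_2 = floor((5 + 4)/4) = 2.
  m_3 = 4*2 - 4 = 4, d_3 = (28 - 4^2)/4 = 12/4 = 3, a_3 = floor((5 + 4)/3) = 3.
  m_4 = 3*3 - 4 = 5, d_4 = (28 - 5^2)/3 = 3/3 = 1, a_4 = floor((5 + 5)/1) = 10.
  m_5 = 1*10 - 5 = 5, d_5 = (28 - 5^2)/1 = 3/1 = 3: (m_5, d_5) = (m_1, d_1) = (5, 3), so from here the quotients repeat a_1, ..., a_4; the period length is 4.
Hence the expansion of sqrt(28) is a_0 = 5 followed by the repeating block 3, 2, 3, 10 (period 4).

[5; (3, 2, 3, 10)]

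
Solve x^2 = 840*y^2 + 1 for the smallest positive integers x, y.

First expand sqrt(840) as a continued fraction. With x_i = (sqrt(840) + m_i)/d_i and (m_0, d_0) = (0, 1): a_0 = floor(sqrt(840)) = 28, since 28^2 = 784 <= 840 < 841 = 29^2.
Iterate m_{i+1} = d_i*a_i - m_i, d_{i+1} = (840 - m_{i+1}^2)/d_i, a_{i+1} = floor((a_0 + m_{i+1})/d_{i+1}):
  m_1 = 1*28 - 0 = 28, d_1 = (840 - 28^2)/1 = 56/1 = 56, a_1 = floor((28 + 28)/56) = 1.
  m_2 = 56*1 - 28 = 28, d_2 = (840 - 28^2)/56 = 56/56 = 1, a_2 = floor((28 + 28)/1) = 56.
  m_3 = 1*56 - 28 = 28, d_3 = (840 - 28^2)/1 = 56/1 = 56: (m_3, d_3) = (m_1, d_1) = (28, 56), so from here the quotients repeat a_1, a_2; the period length is 2.
So sqrt(840) = [28; (1, 56)] with period length k = 2.
k is even, so the fundamental solution of x^2 - 840y^2 = 1 is (p_{k-1}, q_{k-1}) = (p_1, q_1); compute convergents through index 1.
Convergents (p_i = a_i*p_{i-1} + p_{i-2}, q_i = a_i*q_{i-1} + q_{i-2} with p_{-2}=0, p_{-1}=1, q_{-2}=1, q_{-1}=0):
  i=0: a_0=28, p_0 = 28*1 + 0 = 28, q_0 = 28*0 + 1 = 1.
  i=1: a_1=1, p_1 = 1*28 + 1 = 29, q_1 = 1*1 + 0 = 1.
Check: 29^2 - 840*1^2 = 841 - 840 = 1, so (x, y) = (29, 1) solves the equation, and by the theorem it is the least positive solution.

(x, y) = (29, 1)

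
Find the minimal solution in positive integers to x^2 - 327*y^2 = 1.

(x, y) = (217, 12)

First expand sqrt(327) as a continued fraction. With x_i = (sqrt(327) + m_i)/d_i and (m_0, d_0) = (0, 1): a_0 = floor(sqrt(327)) = 18, since 18^2 = 324 <= 327 < 361 = 19^2.
Iterate m_{i+1} = d_i*a_i - m_i, d_{i+1} = (327 - m_{i+1}^2)/d_i, a_{i+1} = floor((a_0 + m_{i+1})/d_{i+1}):
  m_1 = 1*18 - 0 = 18, d_1 = (327 - 18^2)/1 = 3/1 = 3, a_1 = floor((18 + 18)/3) = 12.
  m_2 = 3*12 - 18 = 18, d_2 = (327 - 18^2)/3 = 3/3 = 1, a_2 = floor((18 + 18)/1) = 36.
  m_3 = 1*36 - 18 = 18, d_3 = (327 - 18^2)/1 = 3/1 = 3: (m_3, d_3) = (m_1, d_1) = (18, 3), so from here the quotients repeat a_1, a_2; the period length is 2.
So sqrt(327) = [18; (12, 36)] with period length k = 2.
k is even, so the fundamental solution of x^2 - 327y^2 = 1 is (p_{k-1}, q_{k-1}) = (p_1, q_1); compute convergents through index 1.
Convergents (p_i = a_i*p_{i-1} + p_{i-2}, q_i = a_i*q_{i-1} + q_{i-2} with p_{-2}=0, p_{-1}=1, q_{-2}=1, q_{-1}=0):
  i=0: a_0=18, p_0 = 18*1 + 0 = 18, q_0 = 18*0 + 1 = 1.
  i=1: a_1=12, p_1 = 12*18 + 1 = 217, q_1 = 12*1 + 0 = 12.
Check: 217^2 - 327*12^2 = 47089 - 47088 = 1, so (x, y) = (217, 12) solves the equation, and by the theorem it is the least positive solution.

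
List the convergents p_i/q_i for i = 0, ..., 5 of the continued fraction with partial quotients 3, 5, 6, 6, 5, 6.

Using the convergent recurrence p_i = a_i*p_{i-1} + p_{i-2}, q_i = a_i*q_{i-1} + q_{i-2} with p_{-2}=0, p_{-1}=1, q_{-2}=1, q_{-1}=0:
  i=0: a_0=3, p_0 = 3*1 + 0 = 3, q_0 = 3*0 + 1 = 1.
  i=1: a_1=5, p_1 = 5*3 + 1 = 16, q_1 = 5*1 + 0 = 5.
  i=2: a_2=6, p_2 = 6*16 + 3 = 99, q_2 = 6*5 + 1 = 31.
  i=3: a_3=6, p_3 = 6*99 + 16 = 610, q_3 = 6*31 + 5 = 191.
  i=4: a_4=5, p_4 = 5*610 + 99 = 3149, q_4 = 5*191 + 31 = 986.
  i=5: a_5=6, p_5 = 6*3149 + 610 = 19504, q_5 = 6*986 + 191 = 6107.

3/1, 16/5, 99/31, 610/191, 3149/986, 19504/6107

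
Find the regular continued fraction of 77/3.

[25; 1, 2]

Run the Euclidean algorithm on 77 and 3; the successive quotients are the partial quotients a_0, a_1, ... (each step inverts the fractional part left over by the previous one):
  77 = 25*3 + 2, so a_0 = 25.
  3 = 1*2 + 1, so a_1 = 1.
  2 = 2*1 + 0, so a_2 = 2.
The remainder reaches 0 after 3 divisions, so the expansion has 3 partial quotients, read off in order.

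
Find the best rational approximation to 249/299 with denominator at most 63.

5/6

Expand x = 249/299 as a continued fraction with the Euclidean algorithm:
  249 = 0*299 + 249, so a_0 = 0.
  299 = 1*249 + 50, so a_1 = 1.
  249 = 4*50 + 49, so a_2 = 4.
  50 = 1*49 + 1, so a_3 = 1.
  49 = 49*1 + 0, so a_4 = 49.
so x = [0; 1, 4, 1, 49].
Convergents (p_i = a_i*p_{i-1} + p_{i-2}, q_i = a_i*q_{i-1} + q_{i-2} with p_{-2}=0, p_{-1}=1, q_{-2}=1, q_{-1}=0), until the denominator exceeds 63:
  i=0: a_0=0, p_0 = 0*1 + 0 = 0, q_0 = 0*0 + 1 = 1.
  i=1: a_1=1, p_1 = 1*0 + 1 = 1, q_1 = 1*1 + 0 = 1.
  i=2: a_2=4, p_2 = 4*1 + 0 = 4, q_2 = 4*1 + 1 = 5.
  i=3: a_3=1, p_3 = 1*4 + 1 = 5, q_3 = 1*5 + 1 = 6.
  i=4: a_4=49, p_4 = 49*5 + 4 = 249, q_4 = 49*6 + 5 = 299.
q_4 = 299 > 63, so the last convergent with denominator <= 63 is p_3/q_3 = 5/6.
The closest fraction with denominator <= 63 is either p_3/q_3 or the intermediate fraction (k*p_3 + p_2)/(k*q_3 + q_2) with the largest k >= 1 whose denominator stays <= 63; these approach x as k grows, and every other convergent or intermediate fraction in range is farther away.
Largest k: floor((63 - q_2)/q_3) = floor((63 - 5)/6) = 9.
That gives (9*5 + 4)/(9*6 + 5) = 49/59.
Compare the errors: |x - 5/6| = |249*6 - 5*299|/(299*6) = 1/1794, and |x - 49/59| = |249*59 - 49*299|/(299*59) = 40/17641.
Cross-multiplying, 1*17641 = 17641 < 71760 = 40*1794, so 1/1794 is smaller: the convergent 5/6 is closer to x than 49/59.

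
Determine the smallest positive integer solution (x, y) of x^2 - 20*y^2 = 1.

(x, y) = (9, 2)

First expand sqrt(20) as a continued fraction. With x_i = (sqrt(20) + m_i)/d_i and (m_0, d_0) = (0, 1): a_0 = floor(sqrt(20)) = 4, since 4^2 = 16 <= 20 < 25 = 5^2.
Iterate m_{i+1} = d_i*a_i - m_i, d_{i+1} = (20 - m_{i+1}^2)/d_i, a_{i+1} = floor((a_0 + m_{i+1})/d_{i+1}):
  m_1 = 1*4 - 0 = 4, d_1 = (20 - 4^2)/1 = 4/1 = 4, a_1 = floor((4 + 4)/4) = 2.
  m_2 = 4*2 - 4 = 4, d_2 = (20 - 4^2)/4 = 4/4 = 1, a_2 = floor((4 + 4)/1) = 8.
  m_3 = 1*8 - 4 = 4, d_3 = (20 - 4^2)/1 = 4/1 = 4: (m_3, d_3) = (m_1, d_1) = (4, 4), so from here the quotients repeat a_1, a_2; the period length is 2.
So sqrt(20) = [4; (2, 8)] with period length k = 2.
k is even, so the fundamental solution of x^2 - 20y^2 = 1 is (p_{k-1}, q_{k-1}) = (p_1, q_1); compute convergents through index 1.
Convergents (p_i = a_i*p_{i-1} + p_{i-2}, q_i = a_i*q_{i-1} + q_{i-2} with p_{-2}=0, p_{-1}=1, q_{-2}=1, q_{-1}=0):
  i=0: a_0=4, p_0 = 4*1 + 0 = 4, q_0 = 4*0 + 1 = 1.
  i=1: a_1=2, p_1 = 2*4 + 1 = 9, q_1 = 2*1 + 0 = 2.
Check: 9^2 - 20*2^2 = 81 - 80 = 1, so (x, y) = (9, 2) solves the equation, and by the theorem it is the least positive solution.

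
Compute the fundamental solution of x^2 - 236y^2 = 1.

First expand sqrt(236) as a continued fraction. With x_i = (sqrt(236) + m_i)/d_i and (m_0, d_0) = (0, 1): a_0 = floor(sqrt(236)) = 15, since 15^2 = 225 <= 236 < 256 = 16^2.
Iterate m_{i+1} = d_i*a_i - m_i, d_{i+1} = (236 - m_{i+1}^2)/d_i, a_{i+1} = floor((a_0 + m_{i+1})/d_{i+1}):
  m_1 = 1*15 - 0 = 15, d_1 = (236 - 15^2)/1 = 11/1 = 11, a_1 = floor((15 + 15)/11) = 2.
  m_2 = 11*2 - 15 = 7, d_2 = (236 - 7^2)/11 = 187/11 = 17, a_2 = floor((15 + 7)/17) = 1.
  m_3 = 17*1 - 7 = 10, d_3 = (236 - 10^2)/17 = 136/17 = 8, a_3 = floor((15 + 10)/8) = 3.
  m_4 = 8*3 - 10 = 14, d_4 = (236 - 14^2)/8 = 40/8 = 5, a_4 = floor((15 + 14)/5) = 5.
  m_5 = 5*5 - 14 = 11, d_5 = (236 - 11^2)/5 = 115/5 = 23, a_5 = floor((15 + 11)/23) = 1.
  m_6 = 23*1 - 11 = 12, d_6 = (236 - 12^2)/23 = 92/23 = 4, a_6 = floor((15 + 12)/4) = 6.
  m_7 = 4*6 - 12 = 12, d_7 = (236 - 12^2)/4 = 92/4 = 23, a_7 = floor((15 + 12)/23) = 1.
  m_8 = 23*1 - 12 = 11, d_8 = (236 - 11^2)/23 = 115/23 = 5, a_8 = floor((15 + 11)/5) = 5.
  m_9 = 5*5 - 11 = 14, d_9 = (236 - 14^2)/5 = 40/5 = 8, a_9 = floor((15 + 14)/8) = 3.
  m_10 = 8*3 - 14 = 10, d_10 = (236 - 10^2)/8 = 136/8 = 17, a_10 = floor((15 + 10)/17) = 1.
  m_11 = 17*1 - 10 = 7, d_11 = (236 - 7^2)/17 = 187/17 = 11, a_11 = floor((15 + 7)/11) = 2.
  m_12 = 11*2 - 7 = 15, d_12 = (236 - 15^2)/11 = 11/11 = 1, a_12 = floor((15 + 15)/1) = 30.
  m_13 = 1*30 - 15 = 15, d_13 = (236 - 15^2)/1 = 11/1 = 11: (m_13, d_13) = (m_1, d_1) = (15, 11), so from here the quotients repeat a_1, ..., a_12; the period length is 12.
So sqrt(236) = [15; (2, 1, 3, 5, 1, 6, 1, 5, 3, 1, 2, 30)] with period length k = 12.
k is even, so the fundamental solution of x^2 - 236y^2 = 1 is (p_{k-1}, q_{k-1}) = (p_11, q_11); compute convergents through index 11.
Convergents (p_i = a_i*p_{i-1} + p_{i-2}, q_i = a_i*q_{i-1} + q_{i-2} with p_{-2}=0, p_{-1}=1, q_{-2}=1, q_{-1}=0):
  i=0: a_0=15, p_0 = 15*1 + 0 = 15, q_0 = 15*0 + 1 = 1.
  i=1: a_1=2, p_1 = 2*15 + 1 = 31, q_1 = 2*1 + 0 = 2.
  i=2: a_2=1, p_2 = 1*31 + 15 = 46, q_2 = 1*2 + 1 = 3.
  i=3: a_3=3, p_3 = 3*46 + 31 = 169, q_3 = 3*3 + 2 = 11.
  i=4: a_4=5, p_4 = 5*169 + 46 = 891, q_4 = 5*11 + 3 = 58.
  i=5: a_5=1, p_5 = 1*891 + 169 = 1060, q_5 = 1*58 + 11 = 69.
  i=6: a_6=6, p_6 = 6*1060 + 891 = 7251, q_6 = 6*69 + 58 = 472.
  i=7: a_7=1, p_7 = 1*7251 + 1060 = 8311, q_7 = 1*472 + 69 = 541.
  i=8: a_8=5, p_8 = 5*8311 + 7251 = 48806, q_8 = 5*541 + 472 = 3177.
  i=9: a_9=3, p_9 = 3*48806 + 8311 = 154729, q_9 = 3*3177 + 541 = 10072.
  i=10: a_10=1, p_10 = 1*154729 + 48806 = 203535, q_10 = 1*10072 + 3177 = 13249.
  i=11: a_11=2, p_11 = 2*203535 + 154729 = 561799, q_11 = 2*13249 + 10072 = 36570.
Check: 561799^2 - 236*36570^2 = 315618116401 - 315618116400 = 1, so (x, y) = (561799, 36570) solves the equation, and by the theorem it is the least positive solution.

(x, y) = (561799, 36570)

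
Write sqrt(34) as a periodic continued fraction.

Write x_i = (sqrt(34) + m_i)/d_i with (m_0, d_0) = (0, 1). a_0 = floor(sqrt(34)) = 5, since 5^2 = 25 <= 34 < 36 = 6^2.
Iterate m_{i+1} = d_i*a_i - m_i, d_{i+1} = (34 - m_{i+1}^2)/d_i, a_{i+1} = floor((a_0 + m_{i+1})/d_{i+1}):
  m_1 = 1*5 - 0 = 5, d_1 = (34 - 5^2)/1 = 9/1 = 9, a_1 = floor((5 + 5)/9) = 1.
  m_2 = 9*1 - 5 = 4, d_2 = (34 - 4^2)/9 = 18/9 = 2, a_2 = floor((5 + 4)/2) = 4.
  m_3 = 2*4 - 4 = 4, d_3 = (34 - 4^2)/2 = 18/2 = 9, a_3 = floor((5 + 4)/9) = 1.
  m_4 = 9*1 - 4 = 5, d_4 = (34 - 5^2)/9 = 9/9 = 1, a_4 = floor((5 + 5)/1) = 10.
  m_5 = 1*10 - 5 = 5, d_5 = (34 - 5^2)/1 = 9/1 = 9: (m_5, d_5) = (m_1, d_1) = (5, 9), so from here the quotients repeat a_1, ..., a_4; the period length is 4.
Hence the expansion of sqrt(34) is a_0 = 5 followed by the repeating block 1, 4, 1, 10 (period 4).

[5; (1, 4, 1, 10)]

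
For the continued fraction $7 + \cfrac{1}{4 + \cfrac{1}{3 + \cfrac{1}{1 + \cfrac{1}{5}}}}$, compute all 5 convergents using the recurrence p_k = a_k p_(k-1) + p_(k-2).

7/1, 29/4, 94/13, 123/17, 709/98

Using the convergent recurrence p_i = a_i*p_{i-1} + p_{i-2}, q_i = a_i*q_{i-1} + q_{i-2} with p_{-2}=0, p_{-1}=1, q_{-2}=1, q_{-1}=0:
  i=0: a_0=7, p_0 = 7*1 + 0 = 7, q_0 = 7*0 + 1 = 1.
  i=1: a_1=4, p_1 = 4*7 + 1 = 29, q_1 = 4*1 + 0 = 4.
  i=2: a_2=3, p_2 = 3*29 + 7 = 94, q_2 = 3*4 + 1 = 13.
  i=3: a_3=1, p_3 = 1*94 + 29 = 123, q_3 = 1*13 + 4 = 17.
  i=4: a_4=5, p_4 = 5*123 + 94 = 709, q_4 = 5*17 + 13 = 98.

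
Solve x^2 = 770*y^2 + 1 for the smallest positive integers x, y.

First expand sqrt(770) as a continued fraction. With x_i = (sqrt(770) + m_i)/d_i and (m_0, d_0) = (0, 1): a_0 = floor(sqrt(770)) = 27, since 27^2 = 729 <= 770 < 784 = 28^2.
Iterate m_{i+1} = d_i*a_i - m_i, d_{i+1} = (770 - m_{i+1}^2)/d_i, a_{i+1} = floor((a_0 + m_{i+1})/d_{i+1}):
  m_1 = 1*27 - 0 = 27, d_1 = (770 - 27^2)/1 = 41/1 = 41, a_1 = floor((27 + 27)/41) = 1.
  m_2 = 41*1 - 27 = 14, d_2 = (770 - 14^2)/41 = 574/41 = 14, a_2 = floor((27 + 14)/14) = 2.
  m_3 = 14*2 - 14 = 14, d_3 = (770 - 14^2)/14 = 574/14 = 41, a_3 = floor((27 + 14)/41) = 1.
  m_4 = 41*1 - 14 = 27, d_4 = (770 - 27^2)/41 = 41/41 = 1, a_4 = floor((27 + 27)/1) = 54.
  m_5 = 1*54 - 27 = 27, d_5 = (770 - 27^2)/1 = 41/1 = 41: (m_5, d_5) = (m_1, d_1) = (27, 41), so from here the quotients repeat a_1, ..., a_4; the period length is 4.
So sqrt(770) = [27; (1, 2, 1, 54)] with period length k = 4.
k is even, so the fundamental solution of x^2 - 770y^2 = 1 is (p_{k-1}, q_{k-1}) = (p_3, q_3); compute convergents through index 3.
Convergents (p_i = a_i*p_{i-1} + p_{i-2}, q_i = a_i*q_{i-1} + q_{i-2} with p_{-2}=0, p_{-1}=1, q_{-2}=1, q_{-1}=0):
  i=0: a_0=27, p_0 = 27*1 + 0 = 27, q_0 = 27*0 + 1 = 1.
  i=1: a_1=1, p_1 = 1*27 + 1 = 28, q_1 = 1*1 + 0 = 1.
  i=2: a_2=2, p_2 = 2*28 + 27 = 83, q_2 = 2*1 + 1 = 3.
  i=3: a_3=1, p_3 = 1*83 + 28 = 111, q_3 = 1*3 + 1 = 4.
Check: 111^2 - 770*4^2 = 12321 - 12320 = 1, so (x, y) = (111, 4) solves the equation, and by the theorem it is the least positive solution.

(x, y) = (111, 4)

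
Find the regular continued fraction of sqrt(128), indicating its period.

Write x_i = (sqrt(128) + m_i)/d_i with (m_0, d_0) = (0, 1). a_0 = floor(sqrt(128)) = 11, since 11^2 = 121 <= 128 < 144 = 12^2.
Iterate m_{i+1} = d_i*a_i - m_i, d_{i+1} = (128 - m_{i+1}^2)/d_i, a_{i+1} = floor((a_0 + m_{i+1})/d_{i+1}):
  m_1 = 1*11 - 0 = 11, d_1 = (128 - 11^2)/1 = 7/1 = 7, a_1 = floor((11 + 11)/7) = 3.
  m_2 = 7*3 - 11 = 10, d_2 = (128 - 10^2)/7 = 28/7 = 4, a_2 = floor((11 + 10)/4) = 5.
  m_3 = 4*5 - 10 = 10, d_3 = (128 - 10^2)/4 = 28/4 = 7, a_3 = floor((11 + 10)/7) = 3.
  m_4 = 7*3 - 10 = 11, d_4 = (128 - 11^2)/7 = 7/7 = 1, a_4 = floor((11 + 11)/1) = 22.
  m_5 = 1*22 - 11 = 11, d_5 = (128 - 11^2)/1 = 7/1 = 7: (m_5, d_5) = (m_1, d_1) = (11, 7), so from here the quotients repeat a_1, ..., a_4; the period length is 4.
Hence the expansion of sqrt(128) is a_0 = 11 followed by the repeating block 3, 5, 3, 22 (period 4).

[11; (3, 5, 3, 22)]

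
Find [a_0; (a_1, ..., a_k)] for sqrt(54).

[7; (2, 1, 6, 1, 2, 14)]

Write x_i = (sqrt(54) + m_i)/d_i with (m_0, d_0) = (0, 1). a_0 = floor(sqrt(54)) = 7, since 7^2 = 49 <= 54 < 64 = 8^2.
Iterate m_{i+1} = d_i*a_i - m_i, d_{i+1} = (54 - m_{i+1}^2)/d_i, a_{i+1} = floor((a_0 + m_{i+1})/d_{i+1}):
  m_1 = 1*7 - 0 = 7, d_1 = (54 - 7^2)/1 = 5/1 = 5, a_1 = floor((7 + 7)/5) = 2.
  m_2 = 5*2 - 7 = 3, d_2 = (54 - 3^2)/5 = 45/5 = 9, a_2 = floor((7 + 3)/9) = 1.
  m_3 = 9*1 - 3 = 6, d_3 = (54 - 6^2)/9 = 18/9 = 2, a_3 = floor((7 + 6)/2) = 6.
  m_4 = 2*6 - 6 = 6, d_4 = (54 - 6^2)/2 = 18/2 = 9, a_4 = floor((7 + 6)/9) = 1.
  m_5 = 9*1 - 6 = 3, d_5 = (54 - 3^2)/9 = 45/9 = 5, a_5 = floor((7 + 3)/5) = 2.
  m_6 = 5*2 - 3 = 7, d_6 = (54 - 7^2)/5 = 5/5 = 1, a_6 = floor((7 + 7)/1) = 14.
  m_7 = 1*14 - 7 = 7, d_7 = (54 - 7^2)/1 = 5/1 = 5: (m_7, d_7) = (m_1, d_1) = (7, 5), so from here the quotients repeat a_1, ..., a_6; the period length is 6.
Hence the expansion of sqrt(54) is a_0 = 7 followed by the repeating block 2, 1, 6, 1, 2, 14 (period 6).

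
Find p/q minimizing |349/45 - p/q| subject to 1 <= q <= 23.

31/4

Expand x = 349/45 as a continued fraction with the Euclidean algorithm:
  349 = 7*45 + 34, so a_0 = 7.
  45 = 1*34 + 11, so a_1 = 1.
  34 = 3*11 + 1, so a_2 = 3.
  11 = 11*1 + 0, so a_3 = 11.
so x = [7; 1, 3, 11].
Convergents (p_i = a_i*p_{i-1} + p_{i-2}, q_i = a_i*q_{i-1} + q_{i-2} with p_{-2}=0, p_{-1}=1, q_{-2}=1, q_{-1}=0), until the denominator exceeds 23:
  i=0: a_0=7, p_0 = 7*1 + 0 = 7, q_0 = 7*0 + 1 = 1.
  i=1: a_1=1, p_1 = 1*7 + 1 = 8, q_1 = 1*1 + 0 = 1.
  i=2: a_2=3, p_2 = 3*8 + 7 = 31, q_2 = 3*1 + 1 = 4.
  i=3: a_3=11, p_3 = 11*31 + 8 = 349, q_3 = 11*4 + 1 = 45.
q_3 = 45 > 23, so the last convergent with denominator <= 23 is p_2/q_2 = 31/4.
The closest fraction with denominator <= 23 is either p_2/q_2 or the intermediate fraction (k*p_2 + p_1)/(k*q_2 + q_1) with the largest k >= 1 whose denominator stays <= 23; these approach x as k grows, and every other convergent or intermediate fraction in range is farther away.
Largest k: floor((23 - q_1)/q_2) = floor((23 - 1)/4) = 5.
That gives (5*31 + 8)/(5*4 + 1) = 163/21.
Compare the errors: |x - 31/4| = |349*4 - 31*45|/(45*4) = 1/180, and |x - 163/21| = |349*21 - 163*45|/(45*21) = 6/945.
Cross-multiplying, 1*945 = 945 < 1080 = 6*180, so 1/180 is smaller: the convergent 31/4 is closer to x than 163/21.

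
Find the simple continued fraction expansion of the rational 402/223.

[1; 1, 4, 14, 1, 2]

Run the Euclidean algorithm on 402 and 223; the successive quotients are the partial quotients a_0, a_1, ... (each step inverts the fractional part left over by the previous one):
  402 = 1*223 + 179, so a_0 = 1.
  223 = 1*179 + 44, so a_1 = 1.
  179 = 4*44 + 3, so a_2 = 4.
  44 = 14*3 + 2, so a_3 = 14.
  3 = 1*2 + 1, so a_4 = 1.
  2 = 2*1 + 0, so a_5 = 2.
The remainder reaches 0 after 6 divisions, so the expansion has 6 partial quotients, read off in order.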